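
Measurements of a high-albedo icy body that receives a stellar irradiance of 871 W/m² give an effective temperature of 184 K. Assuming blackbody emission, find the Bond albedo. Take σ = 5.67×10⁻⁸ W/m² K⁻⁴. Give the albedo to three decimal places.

From σT⁴ = S(1−α)/4 we invert for α: 1−α = 4σT⁴/S.
4σT⁴ = 4·5.67×10⁻⁸·(184)⁴ = 260.0 W/m².
Hence α = 1 − 260.0/871.0 = 0.7015.

0.702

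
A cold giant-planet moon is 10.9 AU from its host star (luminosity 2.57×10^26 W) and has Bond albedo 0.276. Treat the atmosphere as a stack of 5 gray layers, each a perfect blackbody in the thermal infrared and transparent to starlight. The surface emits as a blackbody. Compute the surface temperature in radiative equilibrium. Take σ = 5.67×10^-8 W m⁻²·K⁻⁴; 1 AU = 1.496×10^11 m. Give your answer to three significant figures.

d = 10.9 × 1.496×10^11 m = 1.631×10^12 m.
Spreading L over a sphere of radius d: S = 2.57×10^26/(4π·1.63×10^12²) = 7.691 W m⁻².
OLR = S(1−α)/4 = 1.392 W m⁻²; the top layer radiates at T_e = 70.39 K.
Layer-by-layer balance gives σT_s⁴ = (N+1)σT_e⁴, so T_s = 6^¼·70.39 = 110.2 K.

110 K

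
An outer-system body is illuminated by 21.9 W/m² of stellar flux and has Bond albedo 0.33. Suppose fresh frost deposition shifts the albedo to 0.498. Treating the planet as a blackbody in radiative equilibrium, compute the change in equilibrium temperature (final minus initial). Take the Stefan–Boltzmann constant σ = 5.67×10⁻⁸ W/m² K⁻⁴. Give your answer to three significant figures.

-6.24 K

With α = 0.33, T₁ = 89.68 K.
After:  T₂ = [21.90·0.502/(4σ)]^(1/4) = 83.44 K.
ΔT = T₂ − T₁ = -6.244 K.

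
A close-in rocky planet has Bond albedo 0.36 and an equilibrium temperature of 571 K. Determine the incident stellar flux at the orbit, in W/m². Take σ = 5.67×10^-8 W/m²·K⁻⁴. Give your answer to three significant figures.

Invert the energy balance for S: S = 4σT⁴/(1−α).
The emitted flux is σT⁴ = 6027 W/m².
So S = 4×6027/(1−0.36) = 37670 W/m².

37700 W/m²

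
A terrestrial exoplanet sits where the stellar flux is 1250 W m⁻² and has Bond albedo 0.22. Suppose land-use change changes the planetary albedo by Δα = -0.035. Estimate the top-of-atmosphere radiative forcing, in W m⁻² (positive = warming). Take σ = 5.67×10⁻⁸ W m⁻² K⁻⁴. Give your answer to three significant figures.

10.9 W m⁻²

ΔF = −(S/4)Δα = −(1250/4)×(-0.035) = 10.94 W m⁻².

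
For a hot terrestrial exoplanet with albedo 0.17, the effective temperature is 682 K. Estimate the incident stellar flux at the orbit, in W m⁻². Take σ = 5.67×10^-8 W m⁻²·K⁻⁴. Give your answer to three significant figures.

Invert the energy balance for S: S = 4σT⁴/(1−α).
σT⁴ = 5.67×10⁻⁸·(682)⁴ = 12270 W m⁻².
S = 4·12270/0.83 = 59120 W m⁻².

59100 W m⁻²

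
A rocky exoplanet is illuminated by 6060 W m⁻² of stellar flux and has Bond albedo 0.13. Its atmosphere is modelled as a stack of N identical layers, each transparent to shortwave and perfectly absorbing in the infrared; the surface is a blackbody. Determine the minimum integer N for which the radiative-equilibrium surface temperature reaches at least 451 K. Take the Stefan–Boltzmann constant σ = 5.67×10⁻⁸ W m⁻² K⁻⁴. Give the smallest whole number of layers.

Top-of-atmosphere balance: σT_e⁴ = S(1−α)/4 = 1318 W m⁻² → T_e = 390.5 K.
Need (N+1)T_e⁴ ≥ T_s⁴, i.e. N+1 ≥ (451/390.5)⁴ = 1.780.
Rounding up, N = 1.

1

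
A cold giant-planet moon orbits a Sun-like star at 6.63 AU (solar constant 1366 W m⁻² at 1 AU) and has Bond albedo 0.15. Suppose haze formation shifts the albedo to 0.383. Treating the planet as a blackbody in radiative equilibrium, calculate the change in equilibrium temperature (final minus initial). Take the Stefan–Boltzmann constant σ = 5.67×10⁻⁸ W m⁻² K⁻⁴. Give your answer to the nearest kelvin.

-8 kelvin

Irradiance scales as 1/d², so S = 1366 W m⁻² × (1/6.63)² = 31.08 W m⁻².
Before: T₁ = [31.08·0.85/(4σ)]^(1/4) = 103.9 K.
After:  T₂ = [31.08·0.617/(4σ)]^(1/4) = 95.89 K.
Change: 95.89 − 103.9 = -7.996 K.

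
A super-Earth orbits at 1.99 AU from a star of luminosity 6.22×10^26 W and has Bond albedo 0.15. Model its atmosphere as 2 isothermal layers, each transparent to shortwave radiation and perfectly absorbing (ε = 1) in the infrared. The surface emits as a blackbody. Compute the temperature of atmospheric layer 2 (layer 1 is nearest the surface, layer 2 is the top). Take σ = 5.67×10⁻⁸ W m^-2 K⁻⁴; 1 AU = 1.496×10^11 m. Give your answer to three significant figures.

214 kelvin

Orbital distance: d = 1.99 AU = 2.977×10^11 m.
Flux at the orbit: S = L/(4πd²) = 6.22×10^26/(4π·(2.98×10^11)²) = 558.5 W m^-2.
The effective emission temperature is T_e = [S(1−α)/(4σ)]^¼ = 213.9 K.
The net upward flux σT_e⁴ is constant between every pair of levels, so T_k⁴ = (N+1−k)T_e⁴.
T_2 = (1)^(1/4)·213.9 = 213.9 K.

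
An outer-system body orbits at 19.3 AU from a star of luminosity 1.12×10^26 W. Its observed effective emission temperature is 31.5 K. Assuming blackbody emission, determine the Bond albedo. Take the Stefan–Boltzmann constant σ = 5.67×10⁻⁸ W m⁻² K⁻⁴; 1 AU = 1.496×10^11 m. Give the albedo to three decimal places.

0.791

Orbital distance: d = 19.3 AU = 2.887×10^12 m.
S = L/(4πd²) = 1.069 W m⁻².
Rearranging the radiative balance, α = 1 − 4σT⁴/S.
4σT⁴ = 4·5.67×10⁻⁸·(31.5)⁴ = 0.2233 W m⁻².
1−α = 0.2233/1.069 = 0.2089, so α = 0.7911.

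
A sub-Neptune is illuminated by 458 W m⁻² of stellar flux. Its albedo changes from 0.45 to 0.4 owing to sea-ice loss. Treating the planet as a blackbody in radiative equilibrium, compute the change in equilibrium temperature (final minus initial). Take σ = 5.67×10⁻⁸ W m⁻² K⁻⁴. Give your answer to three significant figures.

Before: T₁ = [458.0·0.55/(4σ)]^(1/4) = 182.6 K.
With α = 0.4, T₂ = 186.6 K.
Change: 186.6 − 182.6 = 4.015 K.

4.01 kelvin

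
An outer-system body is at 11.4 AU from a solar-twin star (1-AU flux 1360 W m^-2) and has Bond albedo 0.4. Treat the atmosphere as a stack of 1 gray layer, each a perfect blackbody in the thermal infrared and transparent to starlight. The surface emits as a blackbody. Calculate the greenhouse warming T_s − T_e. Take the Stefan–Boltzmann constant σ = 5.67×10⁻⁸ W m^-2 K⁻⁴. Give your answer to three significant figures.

13.7 kelvin

By the inverse-square law, S = 1360/11.4² = 10.46 W m^-2.
The effective emission temperature is T_e = [S(1−α)/(4σ)]^¼ = 72.54 K.
T_s = (N+1)^(1/4)·T_e = 86.26 K.
Warming: T_s − T_e = 13.72 K.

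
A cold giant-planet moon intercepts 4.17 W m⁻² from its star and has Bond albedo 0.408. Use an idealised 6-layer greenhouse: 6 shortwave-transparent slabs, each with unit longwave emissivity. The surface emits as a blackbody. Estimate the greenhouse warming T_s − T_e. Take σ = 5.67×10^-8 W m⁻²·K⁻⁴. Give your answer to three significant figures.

The effective emission temperature is T_e = [S(1−α)/(4σ)]^¼ = 57.44 K.
Surface: T_s = (7)^¼·T_e = 93.43 K.
So the greenhouse effect raises the surface by 93.43 − 57.44 = 35.99 K.

36.0 kelvin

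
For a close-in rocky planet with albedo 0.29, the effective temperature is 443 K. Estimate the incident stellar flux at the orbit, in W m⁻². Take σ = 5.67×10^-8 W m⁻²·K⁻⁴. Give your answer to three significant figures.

12300 W m⁻²

From S(1−α)/4 = σT⁴: S = 4σT⁴/(1−α).
σT⁴ = 5.67×10⁻⁸·(443)⁴ = 2184 W m⁻².
S = 4·2184/0.71 = 12300 W m⁻².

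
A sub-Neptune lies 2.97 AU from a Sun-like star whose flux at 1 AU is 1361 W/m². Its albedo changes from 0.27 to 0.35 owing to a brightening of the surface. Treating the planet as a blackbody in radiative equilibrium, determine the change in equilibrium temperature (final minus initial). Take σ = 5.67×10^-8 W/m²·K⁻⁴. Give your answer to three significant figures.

By the inverse-square law, S = 1361/2.97² = 154.3 W/m².
Before: T₁ = [154.3·0.73/(4σ)]^(1/4) = 149.3 K.
After:  T₂ = [154.3·0.65/(4σ)]^(1/4) = 145.0 K.
Change: 145.0 − 149.3 = -4.270 K.

-4.27 K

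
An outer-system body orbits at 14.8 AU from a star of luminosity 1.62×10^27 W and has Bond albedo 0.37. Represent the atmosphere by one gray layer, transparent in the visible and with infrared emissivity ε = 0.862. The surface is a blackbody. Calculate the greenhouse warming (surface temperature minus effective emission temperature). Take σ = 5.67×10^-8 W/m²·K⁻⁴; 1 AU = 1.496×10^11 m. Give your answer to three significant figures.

14.0 K

d = 14.8 × 1.496×10^11 m = 2.214×10^12 m.
Spreading L over a sphere of radius d: S = 1.62×10^27/(4π·2.21×10^12²) = 26.30 W/m².
Effective emission temperature (TOA balance): σT_e⁴ = S(1−α)/4 = 4.142 W/m² → T_e = 92.45 K.
Surface balance with a leaky layer gives σT_s⁴ = σT_e⁴·2/(2−ε), so T_s = T_e·[2/(2−0.862)]^(1/4) = 106.4 K.
Greenhouse warming: T_s − T_e = 14.00 K.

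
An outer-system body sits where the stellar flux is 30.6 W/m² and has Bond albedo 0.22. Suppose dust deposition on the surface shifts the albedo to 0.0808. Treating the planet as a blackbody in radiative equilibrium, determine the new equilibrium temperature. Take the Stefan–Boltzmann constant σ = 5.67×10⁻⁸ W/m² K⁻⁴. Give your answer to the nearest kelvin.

New equilibrium: T₂ = [(1−0.0808)·30.60/(4σ)]^(1/4) = 105.5 K.

106 kelvin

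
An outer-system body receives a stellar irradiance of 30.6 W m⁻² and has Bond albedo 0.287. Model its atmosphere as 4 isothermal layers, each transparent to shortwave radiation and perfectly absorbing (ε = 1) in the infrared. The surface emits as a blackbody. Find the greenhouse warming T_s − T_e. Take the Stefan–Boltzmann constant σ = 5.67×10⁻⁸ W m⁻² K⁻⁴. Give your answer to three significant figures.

OLR = S(1−α)/4 = 5.454 W m⁻²; the top layer radiates at T_e = 99.04 K.
Surface: T_s = (5)^¼·T_e = 148.1 K.
So the greenhouse effect raises the surface by 148.1 − 99.04 = 49.06 K.

49.1 kelvin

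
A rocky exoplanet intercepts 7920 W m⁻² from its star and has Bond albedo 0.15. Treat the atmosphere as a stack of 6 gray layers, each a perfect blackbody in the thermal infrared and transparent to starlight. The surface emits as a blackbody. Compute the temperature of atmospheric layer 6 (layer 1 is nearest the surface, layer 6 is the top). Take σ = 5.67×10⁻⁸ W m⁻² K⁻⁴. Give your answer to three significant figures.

Top-of-atmosphere balance: σT_e⁴ = S(1−α)/4 = 1683 W m⁻² → T_e = 415.1 K.
In the N-layer model, layer k (counted from the surface) has T_k = (N+1−k)^(1/4)·T_e.
T_6 = (1)^(1/4)·415.1 = 415.1 K.

415 kelvin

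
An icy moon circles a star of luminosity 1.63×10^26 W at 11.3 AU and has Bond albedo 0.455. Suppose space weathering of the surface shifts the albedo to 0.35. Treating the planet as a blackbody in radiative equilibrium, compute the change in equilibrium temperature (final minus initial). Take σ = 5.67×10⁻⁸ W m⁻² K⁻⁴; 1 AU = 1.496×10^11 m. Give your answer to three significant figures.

2.59 K

d = 11.3 × 1.496×10^11 m = 1.690×10^12 m.
S = L/(4πd²) = 4.539 W m⁻².
Before: T₁ = [4.539·0.545/(4σ)]^(1/4) = 57.47 K.
After:  T₂ = [4.539·0.65/(4σ)]^(1/4) = 60.06 K.
Change: 60.06 − 57.47 = 2.588 K.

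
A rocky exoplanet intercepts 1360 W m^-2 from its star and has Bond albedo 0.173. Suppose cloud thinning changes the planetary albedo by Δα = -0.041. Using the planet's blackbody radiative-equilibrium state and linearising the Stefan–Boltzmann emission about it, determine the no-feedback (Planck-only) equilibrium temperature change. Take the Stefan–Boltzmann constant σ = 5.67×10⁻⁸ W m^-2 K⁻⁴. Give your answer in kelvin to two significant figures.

3.3 kelvin

Unperturbed T_e = [1360·(1−0.173)/(4σ)]^¼ = 265.4 K.
The change in absorbed flux is Δ[S(1−α)/4] = −SΔα/4 = 13.94 W m^-2.
Planck response: λ_P = 4σT_e³ = 4·5.67×10⁻⁸·(265.4)³ = 4.238 W m^-2/K.
Hence the no-feedback warming is ΔF/(4σT_e³) = 3.29 K.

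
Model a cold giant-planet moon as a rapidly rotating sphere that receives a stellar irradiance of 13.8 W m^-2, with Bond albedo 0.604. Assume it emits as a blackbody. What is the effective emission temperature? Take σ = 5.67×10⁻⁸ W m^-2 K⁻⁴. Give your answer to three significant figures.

The planet absorbs (1−α)S over its disc πR² and re-emits over 4πR², so the mean absorbed flux is (1−0.604)·13.80/4 = 1.366 W m^-2.
Set σT⁴ = 1.366 → T = (1.366/σ)^(1/4) = 70.06 K.

70.1 K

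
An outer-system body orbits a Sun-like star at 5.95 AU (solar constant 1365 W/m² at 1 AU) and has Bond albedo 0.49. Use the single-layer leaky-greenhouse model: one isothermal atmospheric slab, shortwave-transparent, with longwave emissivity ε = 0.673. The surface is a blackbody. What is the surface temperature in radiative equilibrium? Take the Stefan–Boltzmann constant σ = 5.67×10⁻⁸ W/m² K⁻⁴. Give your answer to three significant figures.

Irradiance scales as 1/d², so S = 1365 W/m² × (1/5.95)² = 38.56 W/m².
Effective emission temperature (TOA balance): σT_e⁴ = S(1−α)/4 = 4.916 W/m² → T_e = 96.50 K.
For a single slab of emissivity ε, T_s⁴ = 2T_e⁴/(2−ε); thus T_s = 96.50·(1.507)^(1/4) = 106.9 K.

107 K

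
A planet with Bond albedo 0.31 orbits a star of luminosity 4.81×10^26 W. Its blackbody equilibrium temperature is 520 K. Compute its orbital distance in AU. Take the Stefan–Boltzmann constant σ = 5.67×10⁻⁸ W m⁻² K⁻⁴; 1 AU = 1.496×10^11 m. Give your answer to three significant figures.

Energy balance gives S = 4σT⁴/(1−α) = 24030 W m⁻².
S = L/(4πd²) → d = √(L/4πS) = √(4.81×10^26/(4π·24030)) = 3.991×10^10 m = 0.2668 AU.

0.267 AU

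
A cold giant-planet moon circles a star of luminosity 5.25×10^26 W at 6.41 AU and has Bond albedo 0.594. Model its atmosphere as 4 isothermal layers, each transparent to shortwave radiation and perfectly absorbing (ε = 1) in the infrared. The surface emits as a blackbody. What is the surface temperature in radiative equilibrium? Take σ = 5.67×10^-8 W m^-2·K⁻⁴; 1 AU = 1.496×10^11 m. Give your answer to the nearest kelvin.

142 K

d = 6.41 × 1.496×10^11 m = 9.589×10^11 m.
S = L/(4πd²) = 45.43 W m^-2.
Top-of-atmosphere balance: σT_e⁴ = S(1−α)/4 = 4.611 W m^-2 → T_e = 94.96 K.
For an N-layer opaque stack, T_s⁴ = (N+1)T_e⁴, hence T_s = (5)^(1/4)×94.96 K = 142.0 K.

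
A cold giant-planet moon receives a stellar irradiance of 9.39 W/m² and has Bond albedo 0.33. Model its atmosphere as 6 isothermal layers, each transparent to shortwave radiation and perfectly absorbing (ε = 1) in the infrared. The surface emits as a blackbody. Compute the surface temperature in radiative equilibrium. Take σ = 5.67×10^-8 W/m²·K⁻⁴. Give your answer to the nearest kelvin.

OLR = S(1−α)/4 = 1.573 W/m²; the top layer radiates at T_e = 72.57 K.
With N = 6 opaque layers, T_s = (N+1)^(1/4)·T_e = 7^(1/4)·72.57 = 118.0 K.

118 K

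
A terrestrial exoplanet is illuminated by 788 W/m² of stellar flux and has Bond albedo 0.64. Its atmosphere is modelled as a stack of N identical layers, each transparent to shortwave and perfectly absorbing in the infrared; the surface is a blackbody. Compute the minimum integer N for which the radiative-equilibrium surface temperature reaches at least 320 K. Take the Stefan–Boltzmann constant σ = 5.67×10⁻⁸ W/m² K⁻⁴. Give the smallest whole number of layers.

OLR = S(1−α)/4 = 70.92 W/m²; the top layer radiates at T_e = 188.1 K.
T_s = (N+1)^(1/4)·T_e ≥ 320 K requires N+1 ≥ (T_s/T_e)⁴ = (320/188.1)⁴ = 8.383.
The minimum whole number is N = 8.

8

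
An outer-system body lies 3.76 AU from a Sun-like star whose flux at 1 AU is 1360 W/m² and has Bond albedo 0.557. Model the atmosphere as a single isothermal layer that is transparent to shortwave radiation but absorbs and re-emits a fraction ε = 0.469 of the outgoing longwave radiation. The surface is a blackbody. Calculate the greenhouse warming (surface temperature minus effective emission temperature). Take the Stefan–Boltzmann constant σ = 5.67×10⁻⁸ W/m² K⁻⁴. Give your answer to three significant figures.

Flux at the orbit: S = 1360/(3.76)² = 96.20 W/m².
At the top of the atmosphere, σT_e⁴ = S(1−α)/4 = 10.65 W/m², giving T_e = 117.1 K.
Surface balance with a leaky layer gives σT_s⁴ = σT_e⁴·2/(2−ε), so T_s = T_e·[2/(2−0.469)]^(1/4) = 125.2 K.
T_s − T_e = 125.2 − 117.1 = 8.089 K.

8.09 K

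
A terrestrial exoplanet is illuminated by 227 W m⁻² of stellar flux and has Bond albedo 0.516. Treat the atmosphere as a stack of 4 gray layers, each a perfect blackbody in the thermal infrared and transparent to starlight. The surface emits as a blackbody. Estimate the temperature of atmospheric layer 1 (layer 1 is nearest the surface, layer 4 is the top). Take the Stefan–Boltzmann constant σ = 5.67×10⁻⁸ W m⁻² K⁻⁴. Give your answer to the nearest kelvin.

210 K

OLR = S(1−α)/4 = 27.47 W m⁻²; the top layer radiates at T_e = 148.4 K.
The net upward flux σT_e⁴ is constant between every pair of levels, so T_k⁴ = (N+1−k)T_e⁴.
With k = 1: T_1 = (4+1−1)^¼·148.4 K = 209.8 K.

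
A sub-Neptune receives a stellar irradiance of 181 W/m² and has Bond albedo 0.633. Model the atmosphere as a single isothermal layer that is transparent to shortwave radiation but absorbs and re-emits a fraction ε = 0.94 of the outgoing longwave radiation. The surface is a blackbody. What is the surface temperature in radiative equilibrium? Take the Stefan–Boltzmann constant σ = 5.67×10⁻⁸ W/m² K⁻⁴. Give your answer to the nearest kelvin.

Effective emission temperature (TOA balance): σT_e⁴ = S(1−α)/4 = 16.61 W/m² → T_e = 130.8 K.
For a single slab of emissivity ε, T_s⁴ = 2T_e⁴/(2−ε); thus T_s = 130.8·(1.887)^(1/4) = 153.3 K.

153 K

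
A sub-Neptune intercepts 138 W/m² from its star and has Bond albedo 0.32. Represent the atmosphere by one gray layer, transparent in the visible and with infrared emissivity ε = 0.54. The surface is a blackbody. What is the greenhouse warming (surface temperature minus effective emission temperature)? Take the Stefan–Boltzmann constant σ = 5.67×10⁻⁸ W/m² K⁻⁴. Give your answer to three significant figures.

11.7 kelvin

At the top of the atmosphere, σT_e⁴ = S(1−α)/4 = 23.46 W/m², giving T_e = 142.6 K.
The surface balance (absorbed SW + ε·downward IR = σT_s⁴) with T_a⁴ = T_s⁴/2 reduces to T_s = T_e·[2/(2−ε)]^¼ = 154.3 K.
The atmosphere warms the surface by 11.67 K.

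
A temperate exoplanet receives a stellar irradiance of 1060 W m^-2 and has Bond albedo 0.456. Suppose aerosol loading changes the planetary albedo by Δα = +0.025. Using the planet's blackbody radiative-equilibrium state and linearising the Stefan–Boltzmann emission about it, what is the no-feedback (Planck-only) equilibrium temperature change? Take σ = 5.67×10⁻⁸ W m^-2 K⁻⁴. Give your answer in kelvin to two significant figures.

Unperturbed T_e = [1060·(1−0.456)/(4σ)]^¼ = 224.6 K.
TOA radiative forcing: ΔF = −S·Δα/4 = −1060·(+0.025)/4 = -6.625 W m^-2.
Planck response: λ_P = 4σT_e³ = 4·5.67×10⁻⁸·(224.6)³ = 2.568 W m^-2/K.
So ΔT₀ = -6.625/2.568 = -2.58 K.

-2.6 K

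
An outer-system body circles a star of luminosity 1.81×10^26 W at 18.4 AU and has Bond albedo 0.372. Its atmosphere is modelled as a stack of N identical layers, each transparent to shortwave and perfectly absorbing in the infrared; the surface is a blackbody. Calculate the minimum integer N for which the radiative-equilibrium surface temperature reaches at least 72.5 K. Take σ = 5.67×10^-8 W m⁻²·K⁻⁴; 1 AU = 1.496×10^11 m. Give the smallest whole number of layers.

Orbital distance: d = 18.4 AU = 2.753×10^12 m.
Spreading L over a sphere of radius d: S = 1.81×10^26/(4π·2.75×10^12²) = 1.901 W m⁻².
OLR = S(1−α)/4 = 0.2984 W m⁻²; the top layer radiates at T_e = 47.90 K.
Since T_s⁴ = (N+1)T_e⁴, we need N ≥ (T_s/T_e)⁴ − 1 = 4.249.
So N ≥ 4.249; the smallest integer is N = 5.

5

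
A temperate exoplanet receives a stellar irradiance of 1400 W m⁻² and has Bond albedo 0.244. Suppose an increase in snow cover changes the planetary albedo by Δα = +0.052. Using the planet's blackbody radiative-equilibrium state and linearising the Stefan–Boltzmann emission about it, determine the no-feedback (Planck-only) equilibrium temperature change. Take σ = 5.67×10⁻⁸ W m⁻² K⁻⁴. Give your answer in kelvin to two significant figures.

The baseline emission temperature is T_e = 261.4 K.
TOA radiative forcing: ΔF = −S·Δα/4 = −1400·(+0.052)/4 = -18.20 W m⁻².
Planck response: λ_P = 4σT_e³ = 4·5.67×10⁻⁸·(261.4)³ = 4.049 W m⁻²/K.
ΔT₀ = ΔF/λ_P = -18.20/4.049 = -4.49 K.

-4.5 K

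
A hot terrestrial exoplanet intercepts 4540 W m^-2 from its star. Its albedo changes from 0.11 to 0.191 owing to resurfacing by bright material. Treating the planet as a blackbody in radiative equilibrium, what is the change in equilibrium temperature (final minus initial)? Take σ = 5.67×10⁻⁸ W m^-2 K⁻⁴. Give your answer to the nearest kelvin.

-9 K

Before: T₁ = [4540·0.89/(4σ)]^(1/4) = 365.3 K.
Final:   T₂ = [S(1−0.191)/(4σ)]^(1/4) = 356.7 K.
ΔT = T₂ − T₁ = -8.612 K.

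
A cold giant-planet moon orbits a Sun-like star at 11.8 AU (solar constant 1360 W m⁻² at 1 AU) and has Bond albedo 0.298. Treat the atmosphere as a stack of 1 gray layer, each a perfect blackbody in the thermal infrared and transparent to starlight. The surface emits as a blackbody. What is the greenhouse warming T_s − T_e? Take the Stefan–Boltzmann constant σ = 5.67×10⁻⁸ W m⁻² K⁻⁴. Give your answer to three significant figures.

14.0 K

By the inverse-square law, S = 1360/11.8² = 9.767 W m⁻².
The effective emission temperature is T_e = [S(1−α)/(4σ)]^¼ = 74.15 K.
T_s = (N+1)^(1/4)·T_e = 88.18 K.
Warming: T_s − T_e = 14.03 K.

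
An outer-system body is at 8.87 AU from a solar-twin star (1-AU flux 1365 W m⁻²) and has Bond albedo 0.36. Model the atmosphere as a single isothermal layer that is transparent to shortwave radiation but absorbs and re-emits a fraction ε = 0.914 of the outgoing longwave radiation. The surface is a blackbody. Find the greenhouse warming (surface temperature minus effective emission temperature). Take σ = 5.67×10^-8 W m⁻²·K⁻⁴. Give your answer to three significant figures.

13.8 K

Flux at the orbit: S = 1365/(8.87)² = 17.35 W m⁻².
The planet radiates to space at T_e = [S(1−α)/(4σ)]^(1/4) = 83.65 K.
Surface balance with a leaky layer gives σT_s⁴ = σT_e⁴·2/(2−ε), so T_s = T_e·[2/(2−0.914)]^(1/4) = 97.44 K.
The atmosphere warms the surface by 13.80 K.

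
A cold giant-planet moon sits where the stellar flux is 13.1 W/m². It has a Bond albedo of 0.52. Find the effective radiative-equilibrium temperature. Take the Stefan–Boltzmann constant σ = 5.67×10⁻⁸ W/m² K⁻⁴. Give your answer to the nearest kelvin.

73 K

Averaging over the sphere, the absorbed flux is S(1−α)/4 = 1.572 W/m².
Balancing against σT⁴: T = (1.572/5.67×10⁻⁸)^(1/4) = 72.56 K.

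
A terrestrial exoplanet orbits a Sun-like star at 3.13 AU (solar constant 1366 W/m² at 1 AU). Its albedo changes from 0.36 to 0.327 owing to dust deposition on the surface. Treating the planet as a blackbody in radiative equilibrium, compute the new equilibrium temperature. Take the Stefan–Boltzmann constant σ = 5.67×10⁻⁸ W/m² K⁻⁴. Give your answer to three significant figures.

Irradiance scales as 1/d², so S = 1366 W/m² × (1/3.13)² = 139.4 W/m².
T₂ = [S(1−α₂)/(4σ)]^(1/4) = [139.4·0.673/(4σ)]^(1/4) = 142.6 K.

143 kelvin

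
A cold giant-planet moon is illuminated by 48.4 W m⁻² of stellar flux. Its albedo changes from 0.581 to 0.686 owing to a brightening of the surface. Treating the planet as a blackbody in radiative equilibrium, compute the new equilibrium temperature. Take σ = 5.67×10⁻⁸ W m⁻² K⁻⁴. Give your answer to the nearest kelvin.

New equilibrium: T₂ = [(1−0.686)·48.40/(4σ)]^(1/4) = 90.48 K.

90 kelvin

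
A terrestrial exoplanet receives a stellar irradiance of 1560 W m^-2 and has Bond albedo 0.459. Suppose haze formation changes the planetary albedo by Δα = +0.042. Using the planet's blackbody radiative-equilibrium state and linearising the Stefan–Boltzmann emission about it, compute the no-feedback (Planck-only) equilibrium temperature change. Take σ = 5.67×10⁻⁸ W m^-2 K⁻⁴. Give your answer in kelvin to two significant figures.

Unperturbed T_e = [1560·(1−0.459)/(4σ)]^¼ = 247.0 K.
TOA radiative forcing: ΔF = −S·Δα/4 = −1560·(+0.042)/4 = -16.38 W m^-2.
Planck response: λ_P = 4σT_e³ = 4·5.67×10⁻⁸·(247.0)³ = 3.417 W m^-2/K.
Hence the no-feedback warming is ΔF/(4σT_e³) = -4.79 K.

-4.8 K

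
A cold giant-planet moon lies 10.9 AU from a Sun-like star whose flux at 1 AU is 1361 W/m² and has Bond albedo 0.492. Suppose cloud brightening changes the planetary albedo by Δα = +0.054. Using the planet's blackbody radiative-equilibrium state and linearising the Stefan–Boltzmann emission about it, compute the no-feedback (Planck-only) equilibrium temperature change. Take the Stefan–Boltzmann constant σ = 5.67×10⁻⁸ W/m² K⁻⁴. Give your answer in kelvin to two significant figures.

-1.9 kelvin

By the inverse-square law, S = 1361/10.9² = 11.46 W/m².
Reference equilibrium: T_e = [S(1−α)/(4σ)]^(1/4) = 71.17 K.
ΔF = −(S/4)Δα = −(11.46/4)×(+0.054) = -0.1546 W/m².
The Planck feedback parameter is 4σT_e³ = 0.08176 W/m²/K.
Hence the no-feedback warming is ΔF/(4σT_e³) = -1.89 K.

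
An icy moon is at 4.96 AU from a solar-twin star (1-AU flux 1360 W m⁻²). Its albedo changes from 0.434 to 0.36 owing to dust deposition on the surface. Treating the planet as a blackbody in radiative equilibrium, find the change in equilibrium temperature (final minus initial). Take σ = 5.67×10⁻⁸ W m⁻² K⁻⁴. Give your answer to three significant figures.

3.38 kelvin

By the inverse-square law, S = 1360/4.96² = 55.28 W m⁻².
Initial: T₁ = [S(1−0.434)/(4σ)]^(1/4) = 108.4 K.
After:  T₂ = [55.28·0.64/(4σ)]^(1/4) = 111.8 K.
ΔT = T₂ − T₁ = 3.381 K.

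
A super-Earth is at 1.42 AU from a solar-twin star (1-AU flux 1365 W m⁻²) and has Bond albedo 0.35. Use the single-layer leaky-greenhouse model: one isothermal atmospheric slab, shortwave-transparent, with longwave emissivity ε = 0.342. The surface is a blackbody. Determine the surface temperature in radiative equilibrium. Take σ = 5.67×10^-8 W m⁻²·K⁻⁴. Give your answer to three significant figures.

Flux at the orbit: S = 1365/(1.42)² = 676.9 W m⁻².
The planet radiates to space at T_e = [S(1−α)/(4σ)]^(1/4) = 209.9 K.
Surface balance with a leaky layer gives σT_s⁴ = σT_e⁴·2/(2−ε), so T_s = T_e·[2/(2−0.342)]^(1/4) = 219.9 K.

220 kelvin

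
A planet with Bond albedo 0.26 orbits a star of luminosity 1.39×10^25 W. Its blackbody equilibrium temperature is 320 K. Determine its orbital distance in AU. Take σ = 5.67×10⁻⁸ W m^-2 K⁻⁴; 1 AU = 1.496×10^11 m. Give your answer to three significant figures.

0.124 AU

The flux needed for this T is 4σT⁴/(1−0.26) = 3214 W m^-2.
Then d = [L/(4πS)]^(1/2) = 1.855×10^10 m, i.e. 0.1240 AU.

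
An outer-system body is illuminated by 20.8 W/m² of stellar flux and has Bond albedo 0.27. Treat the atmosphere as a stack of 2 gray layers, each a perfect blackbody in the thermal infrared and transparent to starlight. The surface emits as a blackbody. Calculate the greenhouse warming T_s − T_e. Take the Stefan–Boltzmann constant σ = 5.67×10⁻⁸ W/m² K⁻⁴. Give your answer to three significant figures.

28.6 K

The effective emission temperature is T_e = [S(1−α)/(4σ)]^¼ = 90.46 K.
Surface: T_s = (3)^¼·T_e = 119.0 K.
Warming: T_s − T_e = 28.59 K.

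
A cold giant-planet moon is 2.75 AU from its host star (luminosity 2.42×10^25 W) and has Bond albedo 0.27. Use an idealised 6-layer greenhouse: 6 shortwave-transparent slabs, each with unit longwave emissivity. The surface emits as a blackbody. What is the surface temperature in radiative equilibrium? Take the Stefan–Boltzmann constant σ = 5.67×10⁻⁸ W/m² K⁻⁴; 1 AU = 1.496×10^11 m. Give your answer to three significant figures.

127 K

Orbital distance: d = 2.75 AU = 4.114×10^11 m.
S = L/(4πd²) = 11.38 W/m².
The effective emission temperature is T_e = [S(1−α)/(4σ)]^¼ = 77.79 K.
With N = 6 opaque layers, T_s = (N+1)^(1/4)·T_e = 7^(1/4)·77.79 = 126.5 K.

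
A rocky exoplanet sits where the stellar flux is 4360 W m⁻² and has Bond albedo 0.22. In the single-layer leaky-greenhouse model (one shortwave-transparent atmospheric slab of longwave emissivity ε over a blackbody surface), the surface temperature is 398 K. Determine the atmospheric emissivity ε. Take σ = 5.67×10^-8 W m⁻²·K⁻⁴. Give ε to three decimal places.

0.805

Effective temperature: T_e = [S(1−α)/(4σ)]^(1/4) = 349.9 K.
T_s⁴ = T_e⁴·2/(2−ε) → ε = 2 − 2(T_e/T_s)⁴ = 2 − 2·(349.9/398)⁴ = 0.8048.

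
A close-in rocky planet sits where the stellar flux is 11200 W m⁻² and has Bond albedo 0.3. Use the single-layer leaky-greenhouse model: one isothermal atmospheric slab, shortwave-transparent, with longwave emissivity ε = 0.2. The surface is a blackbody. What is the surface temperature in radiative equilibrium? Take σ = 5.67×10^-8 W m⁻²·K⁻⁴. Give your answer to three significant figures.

443 K

The planet radiates to space at T_e = [S(1−α)/(4σ)]^(1/4) = 431.2 K.
Surface balance with a leaky layer gives σT_s⁴ = σT_e⁴·2/(2−ε), so T_s = T_e·[2/(2−0.2)]^(1/4) = 442.7 K.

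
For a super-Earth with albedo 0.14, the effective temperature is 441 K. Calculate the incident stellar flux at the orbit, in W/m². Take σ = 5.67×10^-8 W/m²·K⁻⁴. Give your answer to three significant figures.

9970 W/m²

Invert the energy balance for S: S = 4σT⁴/(1−α).
The emitted flux is σT⁴ = 2145 W/m².
S = 4·2145/0.86 = 9975 W/m².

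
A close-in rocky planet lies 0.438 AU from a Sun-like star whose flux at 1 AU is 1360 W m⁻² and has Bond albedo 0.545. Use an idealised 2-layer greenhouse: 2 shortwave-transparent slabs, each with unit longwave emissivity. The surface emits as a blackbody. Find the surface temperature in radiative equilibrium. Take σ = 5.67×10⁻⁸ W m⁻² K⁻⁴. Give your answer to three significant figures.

454 K

Flux at the orbit: S = 1360/(0.438)² = 7089 W m⁻².
OLR = S(1−α)/4 = 806.4 W m⁻²; the top layer radiates at T_e = 345.3 K.
Layer-by-layer balance gives σT_s⁴ = (N+1)σT_e⁴, so T_s = 3^¼·345.3 = 454.5 K.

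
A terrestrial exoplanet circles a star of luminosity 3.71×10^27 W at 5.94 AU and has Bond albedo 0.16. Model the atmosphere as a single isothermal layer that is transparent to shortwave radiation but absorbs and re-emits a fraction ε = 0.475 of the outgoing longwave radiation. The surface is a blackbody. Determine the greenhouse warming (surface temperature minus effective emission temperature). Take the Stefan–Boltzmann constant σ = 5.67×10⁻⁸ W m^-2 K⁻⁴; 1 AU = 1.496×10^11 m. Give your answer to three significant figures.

Orbital distance: d = 5.94 AU = 8.886×10^11 m.
Spreading L over a sphere of radius d: S = 3.71×10^27/(4π·8.89×10^11²) = 373.9 W m^-2.
The planet radiates to space at T_e = [S(1−α)/(4σ)]^(1/4) = 192.9 K.
For a single slab of emissivity ε, T_s⁴ = 2T_e⁴/(2−ε); thus T_s = 192.9·(1.311)^(1/4) = 206.4 K.
Greenhouse warming: T_s − T_e = 13.53 K.

13.5 kelvin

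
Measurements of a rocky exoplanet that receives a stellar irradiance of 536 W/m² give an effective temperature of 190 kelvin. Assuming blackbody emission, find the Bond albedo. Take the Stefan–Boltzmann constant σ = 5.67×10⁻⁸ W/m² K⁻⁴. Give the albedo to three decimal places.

0.449

Energy balance: S(1−α)/4 = σT⁴, so 1−α = 4σT⁴/S.
σT⁴ = 73.89 W/m², so 4σT⁴ = 295.6 W/m².
1−α = 295.6/536.0 = 0.5514, so α = 0.4486.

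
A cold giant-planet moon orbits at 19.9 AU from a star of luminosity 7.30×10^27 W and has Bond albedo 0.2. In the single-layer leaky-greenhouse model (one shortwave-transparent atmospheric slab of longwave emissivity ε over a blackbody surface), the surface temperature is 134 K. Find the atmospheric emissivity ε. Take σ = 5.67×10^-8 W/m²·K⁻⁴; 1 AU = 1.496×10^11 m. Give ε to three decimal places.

Orbital distance: d = 19.9 AU = 2.977×10^12 m.
S = L/(4πd²) = 65.55 W/m².
TOA balance gives T_e = 123.3 K.
Since (2−ε)/2 = (T_e/T_s)⁴ = 0.7171, ε = 0.5658.

0.566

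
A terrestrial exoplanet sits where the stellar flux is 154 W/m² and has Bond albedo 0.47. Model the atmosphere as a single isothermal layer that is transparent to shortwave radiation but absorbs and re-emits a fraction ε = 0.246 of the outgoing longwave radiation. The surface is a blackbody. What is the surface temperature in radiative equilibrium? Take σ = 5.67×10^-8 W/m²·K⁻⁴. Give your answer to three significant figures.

The planet radiates to space at T_e = [S(1−α)/(4σ)]^(1/4) = 137.7 K.
The surface balance (absorbed SW + ε·downward IR = σT_s⁴) with T_a⁴ = T_s⁴/2 reduces to T_s = T_e·[2/(2−ε)]^¼ = 142.3 K.

142 K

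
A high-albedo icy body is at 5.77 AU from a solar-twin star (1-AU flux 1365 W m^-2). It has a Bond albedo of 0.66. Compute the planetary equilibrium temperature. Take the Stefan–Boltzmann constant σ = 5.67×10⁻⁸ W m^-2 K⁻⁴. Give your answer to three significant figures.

Flux at the orbit: S = 1365/(5.77)² = 41.00 W m^-2.
Averaging over the sphere, the absorbed flux is S(1−α)/4 = 3.485 W m^-2.
Balancing against σT⁴: T = (3.485/5.67×10⁻⁸)^(1/4) = 88.54 K.

88.5 kelvin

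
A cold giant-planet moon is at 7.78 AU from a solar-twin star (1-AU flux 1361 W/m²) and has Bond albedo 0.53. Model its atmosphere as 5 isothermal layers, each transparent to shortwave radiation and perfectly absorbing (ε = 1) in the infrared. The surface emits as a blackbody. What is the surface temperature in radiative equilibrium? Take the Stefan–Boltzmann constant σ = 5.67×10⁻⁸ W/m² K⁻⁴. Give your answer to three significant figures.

129 kelvin

Flux at the orbit: S = 1361/(7.78)² = 22.49 W/m².
The effective emission temperature is T_e = [S(1−α)/(4σ)]^¼ = 82.62 K.
For an N-layer opaque stack, T_s⁴ = (N+1)T_e⁴, hence T_s = (6)^(1/4)×82.62 K = 129.3 K.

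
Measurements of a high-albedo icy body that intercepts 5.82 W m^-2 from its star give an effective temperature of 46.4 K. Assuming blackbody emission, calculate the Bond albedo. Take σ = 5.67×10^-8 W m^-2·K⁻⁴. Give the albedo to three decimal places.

0.819

Energy balance: S(1−α)/4 = σT⁴, so 1−α = 4σT⁴/S.
σT⁴ = 0.2628 W m^-2, so 4σT⁴ = 1.051 W m^-2.
1−α = 1.051/5.820 = 0.1806, so α = 0.8194.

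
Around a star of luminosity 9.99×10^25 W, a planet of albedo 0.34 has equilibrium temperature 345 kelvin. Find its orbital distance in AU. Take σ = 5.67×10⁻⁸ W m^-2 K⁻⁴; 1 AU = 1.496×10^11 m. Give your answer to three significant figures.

Energy balance gives S = 4σT⁴/(1−α) = 4868 W m^-2.
Then d = [L/(4πS)]^(1/2) = 4.041×10^10 m, i.e. 0.2701 AU.

0.270 AU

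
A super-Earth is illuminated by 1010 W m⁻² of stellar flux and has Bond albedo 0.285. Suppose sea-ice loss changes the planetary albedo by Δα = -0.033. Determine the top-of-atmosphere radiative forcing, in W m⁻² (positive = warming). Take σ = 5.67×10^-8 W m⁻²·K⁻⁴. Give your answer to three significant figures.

8.33 W m⁻²

TOA radiative forcing: ΔF = −S·Δα/4 = −1010·(-0.033)/4 = 8.332 W m⁻².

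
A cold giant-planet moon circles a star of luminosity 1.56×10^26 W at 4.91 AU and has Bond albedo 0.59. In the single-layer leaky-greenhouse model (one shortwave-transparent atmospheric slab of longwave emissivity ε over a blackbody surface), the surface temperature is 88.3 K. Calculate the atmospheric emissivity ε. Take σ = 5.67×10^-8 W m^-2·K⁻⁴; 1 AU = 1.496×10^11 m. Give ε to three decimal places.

Orbital distance: d = 4.91 AU = 7.345×10^11 m.
Spreading L over a sphere of radius d: S = 1.56×10^26/(4π·7.35×10^11²) = 23.01 W m^-2.
TOA balance gives T_e = 80.31 K.
Since (2−ε)/2 = (T_e/T_s)⁴ = 0.6842, ε = 0.6316.

0.632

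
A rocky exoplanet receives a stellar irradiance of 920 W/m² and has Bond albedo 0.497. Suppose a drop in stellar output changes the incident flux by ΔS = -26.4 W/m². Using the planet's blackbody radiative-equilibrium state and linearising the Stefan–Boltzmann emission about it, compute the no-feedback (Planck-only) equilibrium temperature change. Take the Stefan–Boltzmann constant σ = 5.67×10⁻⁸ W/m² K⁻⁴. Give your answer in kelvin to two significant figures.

-1.5 kelvin

Reference equilibrium: T_e = [S(1−α)/(4σ)]^(1/4) = 212.5 K.
Only a fraction (1−α) is absorbed and it's spread over 4πR², so ΔF = (1−α)ΔS/4 = -3.320 W/m².
Linearising σT⁴ gives d(σT⁴)/dT = 4σT_e³ = 2.177 W/m² per K.
Hence the no-feedback warming is ΔF/(4σT_e³) = -1.52 K.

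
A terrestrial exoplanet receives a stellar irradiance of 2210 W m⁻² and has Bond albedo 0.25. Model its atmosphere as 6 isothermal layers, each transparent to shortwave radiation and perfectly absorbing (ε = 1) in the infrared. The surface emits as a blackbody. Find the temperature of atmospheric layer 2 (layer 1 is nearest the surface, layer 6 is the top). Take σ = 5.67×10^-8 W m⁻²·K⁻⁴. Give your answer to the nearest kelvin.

437 kelvin

The effective emission temperature is T_e = [S(1−α)/(4σ)]^¼ = 292.4 K.
Each opaque layer satisfies 2T_j⁴ = T_{j−1}⁴ + T_{j+1}⁴, giving T_k⁴ = (N+1−k)T_e⁴.
With k = 2: T_2 = (6+1−2)^¼·292.4 K = 437.2 K.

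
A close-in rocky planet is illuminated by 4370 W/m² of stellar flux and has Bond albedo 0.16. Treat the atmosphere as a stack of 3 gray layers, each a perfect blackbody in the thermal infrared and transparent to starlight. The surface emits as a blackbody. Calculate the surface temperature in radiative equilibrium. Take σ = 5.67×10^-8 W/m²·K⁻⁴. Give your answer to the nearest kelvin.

504 K

Top-of-atmosphere balance: σT_e⁴ = S(1−α)/4 = 917.7 W/m² → T_e = 356.7 K.
With N = 3 opaque layers, T_s = (N+1)^(1/4)·T_e = 4^(1/4)·356.7 = 504.4 K.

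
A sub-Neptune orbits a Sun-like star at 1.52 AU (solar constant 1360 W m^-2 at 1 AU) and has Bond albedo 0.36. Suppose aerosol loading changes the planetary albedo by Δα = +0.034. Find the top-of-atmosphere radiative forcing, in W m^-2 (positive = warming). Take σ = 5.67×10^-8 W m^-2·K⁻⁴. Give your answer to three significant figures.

-5.00 W m^-2

Flux at the orbit: S = 1360/(1.52)² = 588.6 W m^-2.
The change in absorbed flux is Δ[S(1−α)/4] = −SΔα/4 = -5.003 W m^-2.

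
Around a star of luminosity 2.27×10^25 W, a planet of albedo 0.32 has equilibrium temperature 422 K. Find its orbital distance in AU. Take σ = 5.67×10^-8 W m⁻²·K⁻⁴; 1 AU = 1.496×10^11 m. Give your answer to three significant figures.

The flux needed for this T is 4σT⁴/(1−0.32) = 10580 W m⁻².
S = L/(4πd²) → d = √(L/4πS) = √(2.27×10^25/(4π·10580)) = 1.307×10^10 m = 0.08735 AU.

0.0874 AU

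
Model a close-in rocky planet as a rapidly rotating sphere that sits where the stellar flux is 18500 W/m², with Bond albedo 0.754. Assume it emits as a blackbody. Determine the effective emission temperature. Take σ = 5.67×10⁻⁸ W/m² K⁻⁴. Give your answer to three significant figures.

376 K

The planet absorbs (1−α)S over its disc πR² and re-emits over 4πR², so the mean absorbed flux is (1−0.754)·18500/4 = 1138 W/m².
Set σT⁴ = 1138 → T = (1138/σ)^(1/4) = 376.4 K.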